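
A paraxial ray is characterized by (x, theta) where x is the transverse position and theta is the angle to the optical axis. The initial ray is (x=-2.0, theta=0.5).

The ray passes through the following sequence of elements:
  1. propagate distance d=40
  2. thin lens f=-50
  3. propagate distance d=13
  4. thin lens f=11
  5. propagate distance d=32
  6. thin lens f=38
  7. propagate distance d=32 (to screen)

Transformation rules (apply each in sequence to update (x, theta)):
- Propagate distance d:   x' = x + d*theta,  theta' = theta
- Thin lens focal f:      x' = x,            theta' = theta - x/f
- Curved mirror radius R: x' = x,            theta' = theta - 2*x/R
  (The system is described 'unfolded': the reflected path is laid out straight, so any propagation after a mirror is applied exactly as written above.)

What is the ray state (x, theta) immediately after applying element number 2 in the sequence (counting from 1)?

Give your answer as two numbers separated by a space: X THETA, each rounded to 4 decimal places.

Initial: x=-2.0000 theta=0.5000
After 1 (propagate distance d=40): x=18.0000 theta=0.5000
After 2 (thin lens f=-50): x=18.0000 theta=0.8600
Rounded to 4 decimal places: x = 18.0000, theta = 0.8600

Answer: 18.0000 0.8600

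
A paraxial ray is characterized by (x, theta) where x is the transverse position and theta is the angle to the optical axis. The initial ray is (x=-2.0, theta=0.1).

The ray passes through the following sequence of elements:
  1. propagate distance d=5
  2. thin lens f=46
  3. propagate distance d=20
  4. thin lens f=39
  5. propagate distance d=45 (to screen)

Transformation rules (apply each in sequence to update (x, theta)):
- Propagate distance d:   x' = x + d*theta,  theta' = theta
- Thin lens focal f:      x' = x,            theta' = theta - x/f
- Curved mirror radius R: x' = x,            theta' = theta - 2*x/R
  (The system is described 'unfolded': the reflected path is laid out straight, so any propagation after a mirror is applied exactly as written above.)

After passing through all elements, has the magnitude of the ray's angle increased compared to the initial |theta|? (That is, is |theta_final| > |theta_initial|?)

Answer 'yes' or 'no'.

Answer: yes

Derivation:
Initial: x=-2.0000 theta=0.1000
After 1 (propagate distance d=5): x=-1.5000 theta=0.1000
After 2 (thin lens f=46): x=-1.5000 theta=61/460 (≈0.1326)
After 3 (propagate distance d=20): x=53/46 (≈1.1522) theta=61/460 (≈0.1326)
After 4 (thin lens f=39): x=53/46 (≈1.1522) theta=1849/17940 (≈0.1031)
After 5 (propagate distance d=45 (to screen)): x=6925/1196 (≈5.7901) theta=1849/17940 (≈0.1031)
|theta_initial|=0.1000 |theta_final|=1849/17940 (≈0.1031) -> increased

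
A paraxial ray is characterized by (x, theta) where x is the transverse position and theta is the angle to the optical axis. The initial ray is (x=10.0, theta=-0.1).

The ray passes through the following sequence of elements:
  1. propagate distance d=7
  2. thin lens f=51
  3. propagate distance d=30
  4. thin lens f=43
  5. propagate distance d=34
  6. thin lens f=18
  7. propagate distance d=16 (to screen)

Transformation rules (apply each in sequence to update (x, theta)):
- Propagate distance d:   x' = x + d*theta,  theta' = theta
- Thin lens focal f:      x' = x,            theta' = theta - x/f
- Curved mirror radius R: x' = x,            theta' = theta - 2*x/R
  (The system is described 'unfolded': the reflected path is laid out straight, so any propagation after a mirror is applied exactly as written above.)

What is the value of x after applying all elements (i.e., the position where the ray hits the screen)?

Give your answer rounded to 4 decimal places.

Initial: x=10.0000 theta=-0.1000
After 1 (propagate distance d=7): x=9.3000 theta=-0.1000
After 2 (thin lens f=51): x=9.3000 theta=-24/85 (≈-0.2824)
After 3 (propagate distance d=30): x=141/170 (≈0.8294) theta=-24/85 (≈-0.2824)
After 4 (thin lens f=43): x=141/170 (≈0.8294) theta=-441/1462 (≈-0.3016)
After 5 (propagate distance d=34): x=-68907/7310 (≈-9.4264) theta=-441/1462 (≈-0.3016)
After 6 (thin lens f=18): x=-68907/7310 (≈-9.4264) theta=9739/43860 (≈0.2220)
After 7 (propagate distance d=16 (to screen)): x=-7577/1290 (≈-5.8736) theta=9739/43860 (≈0.2220)
Rounded to 4 decimal places: x = -5.8736

Answer: -5.8736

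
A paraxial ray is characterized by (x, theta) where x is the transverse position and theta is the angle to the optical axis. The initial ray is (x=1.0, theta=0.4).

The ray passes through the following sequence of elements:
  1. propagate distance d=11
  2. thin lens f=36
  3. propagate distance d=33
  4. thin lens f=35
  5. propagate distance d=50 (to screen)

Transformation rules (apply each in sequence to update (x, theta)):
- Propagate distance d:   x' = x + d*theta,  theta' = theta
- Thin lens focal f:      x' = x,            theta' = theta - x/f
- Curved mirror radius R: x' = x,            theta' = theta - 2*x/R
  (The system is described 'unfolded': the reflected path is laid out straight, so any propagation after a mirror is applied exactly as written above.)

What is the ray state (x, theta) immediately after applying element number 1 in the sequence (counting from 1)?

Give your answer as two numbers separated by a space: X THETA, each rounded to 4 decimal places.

Initial: x=1.0000 theta=0.4000
After 1 (propagate distance d=11): x=5.4000 theta=0.4000
Rounded to 4 decimal places: x = 5.4000, theta = 0.4000

Answer: 5.4000 0.4000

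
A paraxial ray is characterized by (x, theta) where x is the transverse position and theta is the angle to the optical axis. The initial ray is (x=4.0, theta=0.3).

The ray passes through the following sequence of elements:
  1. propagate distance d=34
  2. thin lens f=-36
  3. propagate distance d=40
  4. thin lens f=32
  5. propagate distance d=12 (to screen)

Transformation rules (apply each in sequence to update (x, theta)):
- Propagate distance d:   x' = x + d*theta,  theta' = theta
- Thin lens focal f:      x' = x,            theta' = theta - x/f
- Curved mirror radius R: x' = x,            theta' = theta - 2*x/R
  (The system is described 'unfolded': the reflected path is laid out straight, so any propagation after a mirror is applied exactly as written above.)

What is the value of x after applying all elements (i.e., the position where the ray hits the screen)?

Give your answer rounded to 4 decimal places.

Answer: 34.5694

Derivation:
Initial: x=4.0000 theta=0.3000
After 1 (propagate distance d=34): x=14.2000 theta=0.3000
After 2 (thin lens f=-36): x=14.2000 theta=25/36 (≈0.6944)
After 3 (propagate distance d=40): x=1889/45 (≈41.9778) theta=25/36 (≈0.6944)
After 4 (thin lens f=32): x=1889/45 (≈41.9778) theta=-889/1440 (≈-0.6174)
After 5 (propagate distance d=12 (to screen)): x=2489/72 (≈34.5694) theta=-889/1440 (≈-0.6174)
Rounded to 4 decimal places: x = 34.5694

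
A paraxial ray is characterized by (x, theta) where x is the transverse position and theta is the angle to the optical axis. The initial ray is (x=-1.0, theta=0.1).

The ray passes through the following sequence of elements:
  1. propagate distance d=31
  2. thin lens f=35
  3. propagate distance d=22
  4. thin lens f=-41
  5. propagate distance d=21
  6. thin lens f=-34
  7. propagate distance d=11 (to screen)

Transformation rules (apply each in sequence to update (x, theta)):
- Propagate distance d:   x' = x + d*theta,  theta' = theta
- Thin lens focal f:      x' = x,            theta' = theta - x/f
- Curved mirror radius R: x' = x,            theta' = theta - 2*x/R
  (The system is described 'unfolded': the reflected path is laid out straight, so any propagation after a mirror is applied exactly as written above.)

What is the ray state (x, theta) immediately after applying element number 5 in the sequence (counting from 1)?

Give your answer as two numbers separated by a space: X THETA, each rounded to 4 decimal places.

Answer: 5.3463 0.1127

Derivation:
Initial: x=-1.0000 theta=0.1000
After 1 (propagate distance d=31): x=2.1000 theta=0.1000
After 2 (thin lens f=35): x=2.1000 theta=0.0400
After 3 (propagate distance d=22): x=2.9800 theta=0.0400
After 4 (thin lens f=-41): x=2.9800 theta=231/2050 (≈0.1127)
After 5 (propagate distance d=21): x=1096/205 (≈5.3463) theta=231/2050 (≈0.1127)
Rounded to 4 decimal places: x = 5.3463, theta = 0.1127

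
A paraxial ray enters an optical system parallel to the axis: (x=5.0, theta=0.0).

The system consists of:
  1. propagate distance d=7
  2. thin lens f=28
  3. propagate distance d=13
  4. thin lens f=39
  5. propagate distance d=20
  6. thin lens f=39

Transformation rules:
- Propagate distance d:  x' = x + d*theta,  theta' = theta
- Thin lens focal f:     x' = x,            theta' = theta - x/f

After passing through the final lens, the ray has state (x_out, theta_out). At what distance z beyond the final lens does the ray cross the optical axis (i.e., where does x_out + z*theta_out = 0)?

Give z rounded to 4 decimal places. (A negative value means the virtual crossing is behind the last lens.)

Answer: -11.9832

Derivation:
Initial: x=5.0000 theta=0.0000
After 1 (propagate distance d=7): x=5.0000 theta=0.0000
After 2 (thin lens f=28): x=5.0000 theta=-5/28 (≈-0.1786)
After 3 (propagate distance d=13): x=75/28 (≈2.6786) theta=-5/28 (≈-0.1786)
After 4 (thin lens f=39): x=75/28 (≈2.6786) theta=-45/182 (≈-0.2473)
After 5 (propagate distance d=20): x=-825/364 (≈-2.2665) theta=-45/182 (≈-0.2473)
After 6 (thin lens f=39): x=-825/364 (≈-2.2665) theta=-895/4732 (≈-0.1891)
z_focus = -x_out/theta_out = -(-825/364)/(-895/4732) = -2145/179 ≈ -11.9832
Rounded to 4 decimal places: z = -11.9832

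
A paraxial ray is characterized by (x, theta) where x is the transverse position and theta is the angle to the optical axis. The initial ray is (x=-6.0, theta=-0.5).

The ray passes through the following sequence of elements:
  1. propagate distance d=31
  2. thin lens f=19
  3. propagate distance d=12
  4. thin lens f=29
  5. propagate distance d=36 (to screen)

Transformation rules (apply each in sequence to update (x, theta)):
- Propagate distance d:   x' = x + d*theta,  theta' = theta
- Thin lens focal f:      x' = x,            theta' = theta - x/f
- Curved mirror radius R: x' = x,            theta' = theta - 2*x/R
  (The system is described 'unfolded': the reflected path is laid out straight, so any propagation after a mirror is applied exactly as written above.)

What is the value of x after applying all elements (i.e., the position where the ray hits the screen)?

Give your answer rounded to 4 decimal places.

Initial: x=-6.0000 theta=-0.5000
After 1 (propagate distance d=31): x=-21.5000 theta=-0.5000
After 2 (thin lens f=19): x=-21.5000 theta=12/19 (≈0.6316)
After 3 (propagate distance d=12): x=-529/38 (≈-13.9211) theta=12/19 (≈0.6316)
After 4 (thin lens f=29): x=-529/38 (≈-13.9211) theta=1225/1102 (≈1.1116)
After 5 (propagate distance d=36 (to screen)): x=28759/1102 (≈26.0971) theta=1225/1102 (≈1.1116)
Rounded to 4 decimal places: x = 26.0971

Answer: 26.0971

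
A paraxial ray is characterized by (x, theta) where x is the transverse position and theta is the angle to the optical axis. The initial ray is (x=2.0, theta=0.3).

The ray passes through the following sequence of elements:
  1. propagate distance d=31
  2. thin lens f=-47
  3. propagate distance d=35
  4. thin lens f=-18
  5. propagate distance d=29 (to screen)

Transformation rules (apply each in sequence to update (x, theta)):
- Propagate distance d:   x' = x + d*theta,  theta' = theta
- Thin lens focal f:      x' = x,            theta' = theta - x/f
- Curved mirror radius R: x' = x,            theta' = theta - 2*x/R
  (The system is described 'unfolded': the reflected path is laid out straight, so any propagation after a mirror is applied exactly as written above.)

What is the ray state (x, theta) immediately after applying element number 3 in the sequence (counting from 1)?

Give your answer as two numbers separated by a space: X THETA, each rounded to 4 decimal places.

Initial: x=2.0000 theta=0.3000
After 1 (propagate distance d=31): x=11.3000 theta=0.3000
After 2 (thin lens f=-47): x=11.3000 theta=127/235 (≈0.5404)
After 3 (propagate distance d=35): x=14201/470 (≈30.2149) theta=127/235 (≈0.5404)
Rounded to 4 decimal places: x = 30.2149, theta = 0.5404

Answer: 30.2149 0.5404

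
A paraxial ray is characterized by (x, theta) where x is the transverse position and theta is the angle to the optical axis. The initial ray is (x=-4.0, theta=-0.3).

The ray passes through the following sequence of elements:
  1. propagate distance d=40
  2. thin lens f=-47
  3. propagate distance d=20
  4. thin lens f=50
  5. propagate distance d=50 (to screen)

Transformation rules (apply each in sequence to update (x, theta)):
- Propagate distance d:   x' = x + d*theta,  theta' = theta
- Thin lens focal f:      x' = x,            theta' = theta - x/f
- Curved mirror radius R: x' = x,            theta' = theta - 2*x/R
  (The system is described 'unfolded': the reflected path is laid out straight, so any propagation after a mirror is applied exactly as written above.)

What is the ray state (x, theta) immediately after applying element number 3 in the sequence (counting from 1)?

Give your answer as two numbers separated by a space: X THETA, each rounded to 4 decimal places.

Initial: x=-4.0000 theta=-0.3000
After 1 (propagate distance d=40): x=-16.0000 theta=-0.3000
After 2 (thin lens f=-47): x=-16.0000 theta=-301/470 (≈-0.6404)
After 3 (propagate distance d=20): x=-1354/47 (≈-28.8085) theta=-301/470 (≈-0.6404)
Rounded to 4 decimal places: x = -28.8085, theta = -0.6404

Answer: -28.8085 -0.6404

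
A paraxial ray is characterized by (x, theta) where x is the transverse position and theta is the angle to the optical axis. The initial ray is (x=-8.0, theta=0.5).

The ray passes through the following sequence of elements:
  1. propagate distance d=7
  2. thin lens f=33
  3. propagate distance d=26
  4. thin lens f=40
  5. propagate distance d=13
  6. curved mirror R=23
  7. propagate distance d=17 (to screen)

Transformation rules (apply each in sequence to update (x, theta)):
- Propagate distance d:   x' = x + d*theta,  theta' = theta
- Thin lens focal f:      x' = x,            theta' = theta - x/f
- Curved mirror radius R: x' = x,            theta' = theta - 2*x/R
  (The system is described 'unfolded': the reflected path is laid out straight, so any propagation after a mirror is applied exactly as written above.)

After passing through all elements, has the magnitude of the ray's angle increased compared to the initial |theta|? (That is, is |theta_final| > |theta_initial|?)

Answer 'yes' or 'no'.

Initial: x=-8.0000 theta=0.5000
After 1 (propagate distance d=7): x=-4.5000 theta=0.5000
After 2 (thin lens f=33): x=-4.5000 theta=7/11 (≈0.6364)
After 3 (propagate distance d=26): x=265/22 (≈12.0455) theta=7/11 (≈0.6364)
After 4 (thin lens f=40): x=265/22 (≈12.0455) theta=59/176 (≈0.3352)
After 5 (propagate distance d=13): x=2887/176 (≈16.4034) theta=59/176 (≈0.3352)
After 6 (curved mirror R=23): x=2887/176 (≈16.4034) theta=-4417/4048 (≈-1.0912)
After 7 (propagate distance d=17 (to screen)): x=-543/253 (≈-2.1462) theta=-4417/4048 (≈-1.0912)
|theta_initial|=0.5000 |theta_final|=4417/4048 (≈1.0912) -> increased

Answer: yes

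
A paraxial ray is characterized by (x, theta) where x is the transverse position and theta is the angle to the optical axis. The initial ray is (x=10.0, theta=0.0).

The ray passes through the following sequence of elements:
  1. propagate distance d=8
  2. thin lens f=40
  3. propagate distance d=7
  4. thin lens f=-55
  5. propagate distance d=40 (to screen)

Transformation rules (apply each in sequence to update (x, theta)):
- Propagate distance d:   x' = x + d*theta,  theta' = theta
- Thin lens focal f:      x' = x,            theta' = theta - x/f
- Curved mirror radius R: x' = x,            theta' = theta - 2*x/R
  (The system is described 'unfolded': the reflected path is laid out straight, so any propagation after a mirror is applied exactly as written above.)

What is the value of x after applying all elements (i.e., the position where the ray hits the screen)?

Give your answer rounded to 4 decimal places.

Answer: 4.2500

Derivation:
Initial: x=10.0000 theta=0.0000
After 1 (propagate distance d=8): x=10.0000 theta=0.0000
After 2 (thin lens f=40): x=10.0000 theta=-0.2500
After 3 (propagate distance d=7): x=8.2500 theta=-0.2500
After 4 (thin lens f=-55): x=8.2500 theta=-0.1000
After 5 (propagate distance d=40 (to screen)): x=4.2500 theta=-0.1000
Rounded to 4 decimal places: x = 4.2500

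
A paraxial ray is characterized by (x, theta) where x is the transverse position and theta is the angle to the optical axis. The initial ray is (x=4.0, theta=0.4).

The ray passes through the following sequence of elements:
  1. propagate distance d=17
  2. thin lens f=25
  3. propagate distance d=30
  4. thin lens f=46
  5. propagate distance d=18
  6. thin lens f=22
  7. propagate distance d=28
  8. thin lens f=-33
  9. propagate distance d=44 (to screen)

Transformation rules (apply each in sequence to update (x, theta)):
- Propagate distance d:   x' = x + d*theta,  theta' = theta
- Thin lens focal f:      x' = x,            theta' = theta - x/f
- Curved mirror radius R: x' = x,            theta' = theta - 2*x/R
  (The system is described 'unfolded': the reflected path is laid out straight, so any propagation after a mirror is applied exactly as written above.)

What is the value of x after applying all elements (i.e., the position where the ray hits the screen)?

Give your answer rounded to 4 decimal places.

Answer: -41.1586

Derivation:
Initial: x=4.0000 theta=0.4000
After 1 (propagate distance d=17): x=10.8000 theta=0.4000
After 2 (thin lens f=25): x=10.8000 theta=-0.0320
After 3 (propagate distance d=30): x=9.8400 theta=-0.0320
After 4 (thin lens f=46): x=9.8400 theta=-707/2875 (≈-0.2459)
After 5 (propagate distance d=18): x=15564/2875 (≈5.4136) theta=-707/2875 (≈-0.2459)
After 6 (thin lens f=22): x=15564/2875 (≈5.4136) theta=-15559/31625 (≈-0.4920)
After 7 (propagate distance d=28): x=-264448/31625 (≈-8.3620) theta=-15559/31625 (≈-0.4920)
After 8 (thin lens f=-33): x=-264448/31625 (≈-8.3620) theta=-155579/208725 (≈-0.7454)
After 9 (propagate distance d=44 (to screen)): x=-3904924/94875 (≈-41.1586) theta=-155579/208725 (≈-0.7454)
Rounded to 4 decimal places: x = -41.1586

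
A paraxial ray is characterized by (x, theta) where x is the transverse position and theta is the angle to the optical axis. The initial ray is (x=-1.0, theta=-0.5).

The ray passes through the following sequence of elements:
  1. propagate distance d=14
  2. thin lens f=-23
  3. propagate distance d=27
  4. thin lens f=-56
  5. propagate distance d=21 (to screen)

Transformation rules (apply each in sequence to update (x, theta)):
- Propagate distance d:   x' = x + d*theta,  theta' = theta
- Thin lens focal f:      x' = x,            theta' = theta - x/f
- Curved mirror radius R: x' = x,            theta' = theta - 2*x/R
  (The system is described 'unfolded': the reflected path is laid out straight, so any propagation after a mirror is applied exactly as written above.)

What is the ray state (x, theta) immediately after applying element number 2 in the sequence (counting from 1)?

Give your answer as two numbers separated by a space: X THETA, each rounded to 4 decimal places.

Initial: x=-1.0000 theta=-0.5000
After 1 (propagate distance d=14): x=-8.0000 theta=-0.5000
After 2 (thin lens f=-23): x=-8.0000 theta=-39/46 (≈-0.8478)
Rounded to 4 decimal places: x = -8.0000, theta = -0.8478

Answer: -8.0000 -0.8478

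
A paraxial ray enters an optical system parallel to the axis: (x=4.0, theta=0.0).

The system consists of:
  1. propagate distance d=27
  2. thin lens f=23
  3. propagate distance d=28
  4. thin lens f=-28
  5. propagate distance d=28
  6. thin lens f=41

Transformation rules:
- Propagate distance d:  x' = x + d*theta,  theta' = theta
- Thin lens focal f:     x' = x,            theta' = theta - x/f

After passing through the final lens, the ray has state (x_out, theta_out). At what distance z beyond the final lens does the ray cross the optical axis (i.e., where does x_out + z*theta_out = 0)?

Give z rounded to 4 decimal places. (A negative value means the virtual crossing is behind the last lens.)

Initial: x=4.0000 theta=0.0000
After 1 (propagate distance d=27): x=4.0000 theta=0.0000
After 2 (thin lens f=23): x=4.0000 theta=-4/23 (≈-0.1739)
After 3 (propagate distance d=28): x=-20/23 (≈-0.8696) theta=-4/23 (≈-0.1739)
After 4 (thin lens f=-28): x=-20/23 (≈-0.8696) theta=-33/161 (≈-0.2050)
After 5 (propagate distance d=28): x=-152/23 (≈-6.6087) theta=-33/161 (≈-0.2050)
After 6 (thin lens f=41): x=-152/23 (≈-6.6087) theta=-289/6601 (≈-0.0438)
z_focus = -x_out/theta_out = -(-152/23)/(-289/6601) = -43624/289 ≈ -150.9481
Rounded to 4 decimal places: z = -150.9481

Answer: -150.9481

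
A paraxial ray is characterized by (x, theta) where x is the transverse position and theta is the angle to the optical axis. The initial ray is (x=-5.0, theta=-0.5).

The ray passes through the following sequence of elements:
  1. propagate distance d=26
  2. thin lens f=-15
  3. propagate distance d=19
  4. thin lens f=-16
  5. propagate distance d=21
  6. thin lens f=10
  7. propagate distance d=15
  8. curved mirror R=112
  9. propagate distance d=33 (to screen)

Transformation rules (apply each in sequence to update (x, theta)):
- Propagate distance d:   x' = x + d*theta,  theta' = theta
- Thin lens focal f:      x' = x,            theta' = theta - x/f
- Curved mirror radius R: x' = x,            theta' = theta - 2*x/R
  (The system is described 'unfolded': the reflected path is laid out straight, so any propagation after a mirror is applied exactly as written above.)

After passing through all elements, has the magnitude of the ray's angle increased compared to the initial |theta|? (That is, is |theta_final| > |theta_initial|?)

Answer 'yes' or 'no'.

Initial: x=-5.0000 theta=-0.5000
After 1 (propagate distance d=26): x=-18.0000 theta=-0.5000
After 2 (thin lens f=-15): x=-18.0000 theta=-1.7000
After 3 (propagate distance d=19): x=-50.3000 theta=-1.7000
After 4 (thin lens f=-16): x=-50.3000 theta=-155/32 (≈-4.8438)
After 5 (propagate distance d=21): x=-24323/160 (≈-152.0188) theta=-155/32 (≈-4.8438)
After 6 (thin lens f=10): x=-24323/160 (≈-152.0188) theta=16573/1600 (≈10.3581)
After 7 (propagate distance d=15): x=1073/320 (≈3.3531) theta=16573/1600 (≈10.3581)
After 8 (curved mirror R=112): x=1073/320 (≈3.3531) theta=922723/89600 (≈10.2982)
After 9 (propagate distance d=33 (to screen)): x=30750299/89600 (≈343.1953) theta=922723/89600 (≈10.2982)
|theta_initial|=0.5000 |theta_final|=922723/89600 (≈10.2982) -> increased

Answer: yes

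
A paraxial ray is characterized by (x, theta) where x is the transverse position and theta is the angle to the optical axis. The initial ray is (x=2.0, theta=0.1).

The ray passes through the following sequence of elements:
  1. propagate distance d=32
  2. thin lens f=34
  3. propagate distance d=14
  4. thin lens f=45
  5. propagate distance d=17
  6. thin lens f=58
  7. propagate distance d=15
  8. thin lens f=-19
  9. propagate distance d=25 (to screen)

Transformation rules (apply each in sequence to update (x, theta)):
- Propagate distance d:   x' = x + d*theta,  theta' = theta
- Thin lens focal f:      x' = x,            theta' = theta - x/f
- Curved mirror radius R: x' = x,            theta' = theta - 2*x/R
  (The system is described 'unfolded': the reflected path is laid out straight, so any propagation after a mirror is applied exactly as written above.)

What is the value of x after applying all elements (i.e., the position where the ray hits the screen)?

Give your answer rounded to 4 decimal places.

Answer: -6.6714

Derivation:
Initial: x=2.0000 theta=0.1000
After 1 (propagate distance d=32): x=5.2000 theta=0.1000
After 2 (thin lens f=34): x=5.2000 theta=-9/170 (≈-0.0529)
After 3 (propagate distance d=14): x=379/85 (≈4.4588) theta=-9/170 (≈-0.0529)
After 4 (thin lens f=45): x=379/85 (≈4.4588) theta=-1163/7650 (≈-0.1520)
After 5 (propagate distance d=17): x=14339/7650 (≈1.8744) theta=-1163/7650 (≈-0.1520)
After 6 (thin lens f=58): x=14339/7650 (≈1.8744) theta=-81793/443700 (≈-0.1843)
After 7 (propagate distance d=15): x=-23249/26100 (≈-0.8908) theta=-81793/443700 (≈-0.1843)
After 8 (thin lens f=-19): x=-23249/26100 (≈-0.8908) theta=-19493/84303 (≈-0.2312)
After 9 (propagate distance d=25 (to screen)): x=-6249103/936700 (≈-6.6714) theta=-19493/84303 (≈-0.2312)
Rounded to 4 decimal places: x = -6.6714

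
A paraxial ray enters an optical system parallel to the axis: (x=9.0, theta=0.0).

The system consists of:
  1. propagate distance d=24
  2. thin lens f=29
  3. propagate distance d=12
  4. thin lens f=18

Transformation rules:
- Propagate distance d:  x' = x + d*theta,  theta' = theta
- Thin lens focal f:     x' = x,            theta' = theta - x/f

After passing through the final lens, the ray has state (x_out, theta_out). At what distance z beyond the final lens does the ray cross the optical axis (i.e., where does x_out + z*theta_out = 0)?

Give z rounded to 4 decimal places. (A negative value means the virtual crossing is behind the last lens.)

Answer: 8.7429

Derivation:
Initial: x=9.0000 theta=0.0000
After 1 (propagate distance d=24): x=9.0000 theta=0.0000
After 2 (thin lens f=29): x=9.0000 theta=-9/29 (≈-0.3103)
After 3 (propagate distance d=12): x=153/29 (≈5.2759) theta=-9/29 (≈-0.3103)
After 4 (thin lens f=18): x=153/29 (≈5.2759) theta=-35/58 (≈-0.6034)
z_focus = -x_out/theta_out = -(153/29)/(-35/58) = 306/35 ≈ 8.7429
Rounded to 4 decimal places: z = 8.7429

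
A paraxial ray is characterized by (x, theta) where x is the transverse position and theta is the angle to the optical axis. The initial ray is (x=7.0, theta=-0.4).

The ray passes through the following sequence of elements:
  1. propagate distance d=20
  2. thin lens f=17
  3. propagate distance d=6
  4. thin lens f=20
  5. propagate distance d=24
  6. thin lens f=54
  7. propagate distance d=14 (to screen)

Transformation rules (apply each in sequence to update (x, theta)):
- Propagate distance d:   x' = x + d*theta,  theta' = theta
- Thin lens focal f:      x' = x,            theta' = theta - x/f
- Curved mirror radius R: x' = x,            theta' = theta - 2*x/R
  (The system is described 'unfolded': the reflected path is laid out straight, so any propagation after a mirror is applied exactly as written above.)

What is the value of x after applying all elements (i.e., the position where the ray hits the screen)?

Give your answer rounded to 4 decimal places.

Initial: x=7.0000 theta=-0.4000
After 1 (propagate distance d=20): x=-1.0000 theta=-0.4000
After 2 (thin lens f=17): x=-1.0000 theta=-29/85 (≈-0.3412)
After 3 (propagate distance d=6): x=-259/85 (≈-3.0471) theta=-29/85 (≈-0.3412)
After 4 (thin lens f=20): x=-259/85 (≈-3.0471) theta=-321/1700 (≈-0.1888)
After 5 (propagate distance d=24): x=-3221/425 (≈-7.5788) theta=-321/1700 (≈-0.1888)
After 6 (thin lens f=54): x=-3221/425 (≈-7.5788) theta=-89/1836 (≈-0.0485)
After 7 (propagate distance d=14 (to screen)): x=-189509/22950 (≈-8.2575) theta=-89/1836 (≈-0.0485)
Rounded to 4 decimal places: x = -8.2575

Answer: -8.2575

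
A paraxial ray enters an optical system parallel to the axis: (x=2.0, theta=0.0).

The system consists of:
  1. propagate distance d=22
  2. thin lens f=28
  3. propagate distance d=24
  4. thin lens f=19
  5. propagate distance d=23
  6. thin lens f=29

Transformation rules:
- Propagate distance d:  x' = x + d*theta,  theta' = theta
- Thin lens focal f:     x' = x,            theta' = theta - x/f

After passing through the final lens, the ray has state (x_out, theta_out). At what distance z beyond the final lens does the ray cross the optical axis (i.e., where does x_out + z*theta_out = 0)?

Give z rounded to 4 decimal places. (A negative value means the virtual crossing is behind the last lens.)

Answer: -61.3879

Derivation:
Initial: x=2.0000 theta=0.0000
After 1 (propagate distance d=22): x=2.0000 theta=0.0000
After 2 (thin lens f=28): x=2.0000 theta=-1/14 (≈-0.0714)
After 3 (propagate distance d=24): x=2/7 (≈0.2857) theta=-1/14 (≈-0.0714)
After 4 (thin lens f=19): x=2/7 (≈0.2857) theta=-23/266 (≈-0.0865)
After 5 (propagate distance d=23): x=-453/266 (≈-1.7030) theta=-23/266 (≈-0.0865)
After 6 (thin lens f=29): x=-453/266 (≈-1.7030) theta=-107/3857 (≈-0.0277)
z_focus = -x_out/theta_out = -(-453/266)/(-107/3857) = -13137/214 ≈ -61.3879
Rounded to 4 decimal places: z = -61.3879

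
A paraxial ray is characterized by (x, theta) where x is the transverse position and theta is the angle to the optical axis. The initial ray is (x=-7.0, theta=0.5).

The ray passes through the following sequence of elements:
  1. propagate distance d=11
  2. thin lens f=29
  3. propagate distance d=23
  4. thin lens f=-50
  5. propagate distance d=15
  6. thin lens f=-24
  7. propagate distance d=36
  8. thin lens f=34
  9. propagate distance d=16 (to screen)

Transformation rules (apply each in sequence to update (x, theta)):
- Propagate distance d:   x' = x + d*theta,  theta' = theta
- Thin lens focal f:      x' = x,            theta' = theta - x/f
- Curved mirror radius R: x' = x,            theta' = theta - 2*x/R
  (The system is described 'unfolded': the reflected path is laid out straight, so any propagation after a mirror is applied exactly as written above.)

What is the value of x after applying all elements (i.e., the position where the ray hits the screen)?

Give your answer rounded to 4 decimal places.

Initial: x=-7.0000 theta=0.5000
After 1 (propagate distance d=11): x=-1.5000 theta=0.5000
After 2 (thin lens f=29): x=-1.5000 theta=16/29 (≈0.5517)
After 3 (propagate distance d=23): x=649/58 (≈11.1897) theta=16/29 (≈0.5517)
After 4 (thin lens f=-50): x=649/58 (≈11.1897) theta=2249/2900 (≈0.7755)
After 5 (propagate distance d=15): x=13237/580 (≈22.8224) theta=2249/2900 (≈0.7755)
After 6 (thin lens f=-24): x=13237/580 (≈22.8224) theta=120161/69600 (≈1.7265)
After 7 (propagate distance d=36): x=492853/5800 (≈84.9747) theta=120161/69600 (≈1.7265)
After 8 (thin lens f=34): x=492853/5800 (≈84.9747) theta=-914381/1183200 (≈-0.7728)
After 9 (propagate distance d=16 (to screen)): x=21477979/295800 (≈72.6098) theta=-914381/1183200 (≈-0.7728)
Rounded to 4 decimal places: x = 72.6098

Answer: 72.6098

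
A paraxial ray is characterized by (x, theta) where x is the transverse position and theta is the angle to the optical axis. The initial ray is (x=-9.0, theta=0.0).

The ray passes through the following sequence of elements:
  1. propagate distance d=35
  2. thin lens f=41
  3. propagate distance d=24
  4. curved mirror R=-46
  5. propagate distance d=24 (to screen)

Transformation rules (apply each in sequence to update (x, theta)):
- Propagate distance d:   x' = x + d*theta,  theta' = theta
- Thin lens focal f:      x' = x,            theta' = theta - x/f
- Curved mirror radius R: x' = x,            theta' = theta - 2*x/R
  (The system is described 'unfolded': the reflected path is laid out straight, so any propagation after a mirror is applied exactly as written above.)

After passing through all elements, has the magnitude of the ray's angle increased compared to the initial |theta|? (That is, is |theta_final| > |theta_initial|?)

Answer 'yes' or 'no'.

Initial: x=-9.0000 theta=0.0000
After 1 (propagate distance d=35): x=-9.0000 theta=0.0000
After 2 (thin lens f=41): x=-9.0000 theta=9/41 (≈0.2195)
After 3 (propagate distance d=24): x=-153/41 (≈-3.7317) theta=9/41 (≈0.2195)
After 4 (curved mirror R=-46): x=-153/41 (≈-3.7317) theta=54/943 (≈0.0573)
After 5 (propagate distance d=24 (to screen)): x=-2223/943 (≈-2.3574) theta=54/943 (≈0.0573)
|theta_initial|=0.0000 |theta_final|=54/943 (≈0.0573) -> increased

Answer: yes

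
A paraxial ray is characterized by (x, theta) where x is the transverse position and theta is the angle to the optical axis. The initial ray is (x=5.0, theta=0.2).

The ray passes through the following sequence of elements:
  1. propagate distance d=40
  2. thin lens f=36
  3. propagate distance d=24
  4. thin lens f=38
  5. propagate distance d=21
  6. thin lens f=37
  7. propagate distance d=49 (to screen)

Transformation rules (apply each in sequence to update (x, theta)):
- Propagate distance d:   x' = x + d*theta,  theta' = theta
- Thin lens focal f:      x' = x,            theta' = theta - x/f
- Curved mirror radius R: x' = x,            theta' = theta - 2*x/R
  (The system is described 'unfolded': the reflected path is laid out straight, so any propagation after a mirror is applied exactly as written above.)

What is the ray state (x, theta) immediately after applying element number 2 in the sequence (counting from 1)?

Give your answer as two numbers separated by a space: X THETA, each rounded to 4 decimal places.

Initial: x=5.0000 theta=0.2000
After 1 (propagate distance d=40): x=13.0000 theta=0.2000
After 2 (thin lens f=36): x=13.0000 theta=-29/180 (≈-0.1611)
Rounded to 4 decimal places: x = 13.0000, theta = -0.1611

Answer: 13.0000 -0.1611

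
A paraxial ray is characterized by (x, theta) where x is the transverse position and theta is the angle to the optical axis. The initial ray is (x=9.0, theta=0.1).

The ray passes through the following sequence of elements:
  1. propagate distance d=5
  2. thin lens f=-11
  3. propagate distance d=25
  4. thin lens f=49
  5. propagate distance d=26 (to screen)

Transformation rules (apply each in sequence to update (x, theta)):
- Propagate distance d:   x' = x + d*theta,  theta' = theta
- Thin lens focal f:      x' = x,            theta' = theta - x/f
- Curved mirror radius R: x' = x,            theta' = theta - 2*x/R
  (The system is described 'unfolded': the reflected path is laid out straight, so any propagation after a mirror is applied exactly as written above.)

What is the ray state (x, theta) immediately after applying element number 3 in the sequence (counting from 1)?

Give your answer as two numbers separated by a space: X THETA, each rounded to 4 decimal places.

Initial: x=9.0000 theta=0.1000
After 1 (propagate distance d=5): x=9.5000 theta=0.1000
After 2 (thin lens f=-11): x=9.5000 theta=53/55 (≈0.9636)
After 3 (propagate distance d=25): x=739/22 (≈33.5909) theta=53/55 (≈0.9636)
Rounded to 4 decimal places: x = 33.5909, theta = 0.9636

Answer: 33.5909 0.9636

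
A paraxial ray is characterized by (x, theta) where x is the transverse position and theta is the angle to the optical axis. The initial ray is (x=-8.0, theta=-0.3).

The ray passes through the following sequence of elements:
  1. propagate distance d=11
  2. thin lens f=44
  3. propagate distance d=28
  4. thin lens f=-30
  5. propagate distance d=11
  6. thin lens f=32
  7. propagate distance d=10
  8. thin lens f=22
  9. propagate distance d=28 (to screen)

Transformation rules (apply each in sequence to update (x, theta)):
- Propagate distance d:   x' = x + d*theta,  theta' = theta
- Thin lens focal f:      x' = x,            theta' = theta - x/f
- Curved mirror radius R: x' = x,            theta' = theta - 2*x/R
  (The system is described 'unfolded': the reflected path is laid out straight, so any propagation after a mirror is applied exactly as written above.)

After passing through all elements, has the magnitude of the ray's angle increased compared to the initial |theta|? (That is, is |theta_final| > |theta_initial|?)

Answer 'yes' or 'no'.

Answer: yes

Derivation:
Initial: x=-8.0000 theta=-0.3000
After 1 (propagate distance d=11): x=-11.3000 theta=-0.3000
After 2 (thin lens f=44): x=-11.3000 theta=-19/440 (≈-0.0432)
After 3 (propagate distance d=28): x=-688/55 (≈-12.5091) theta=-19/440 (≈-0.0432)
After 4 (thin lens f=-30): x=-688/55 (≈-12.5091) theta=-3037/6600 (≈-0.4602)
After 5 (propagate distance d=11): x=-115967/6600 (≈-17.5708) theta=-3037/6600 (≈-0.4602)
After 6 (thin lens f=32): x=-115967/6600 (≈-17.5708) theta=6261/70400 (≈0.0889)
After 7 (propagate distance d=10): x=-1761557/105600 (≈-16.6814) theta=6261/70400 (≈0.0889)
After 8 (thin lens f=22): x=-1761557/105600 (≈-16.6814) theta=196817/232320 (≈0.8472)
After 9 (propagate distance d=28 (to screen)): x=2725751/387200 (≈7.0396) theta=196817/232320 (≈0.8472)
|theta_initial|=0.3000 |theta_final|=196817/232320 (≈0.8472) -> increased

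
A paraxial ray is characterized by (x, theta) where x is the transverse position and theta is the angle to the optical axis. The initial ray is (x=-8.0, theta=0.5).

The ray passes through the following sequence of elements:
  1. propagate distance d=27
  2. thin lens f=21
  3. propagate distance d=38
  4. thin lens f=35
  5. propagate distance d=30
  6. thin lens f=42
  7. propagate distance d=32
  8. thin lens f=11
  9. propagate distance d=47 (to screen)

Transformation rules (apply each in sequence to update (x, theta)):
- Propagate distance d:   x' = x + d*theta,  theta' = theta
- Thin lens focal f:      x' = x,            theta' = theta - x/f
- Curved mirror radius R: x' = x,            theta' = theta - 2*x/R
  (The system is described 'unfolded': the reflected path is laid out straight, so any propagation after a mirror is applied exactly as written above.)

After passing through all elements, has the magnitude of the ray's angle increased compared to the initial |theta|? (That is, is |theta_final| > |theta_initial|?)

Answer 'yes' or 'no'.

Answer: no

Derivation:
Initial: x=-8.0000 theta=0.5000
After 1 (propagate distance d=27): x=5.5000 theta=0.5000
After 2 (thin lens f=21): x=5.5000 theta=5/21 (≈0.2381)
After 3 (propagate distance d=38): x=611/42 (≈14.5476) theta=5/21 (≈0.2381)
After 4 (thin lens f=35): x=611/42 (≈14.5476) theta=-87/490 (≈-0.1776)
After 5 (propagate distance d=30): x=2711/294 (≈9.2211) theta=-87/490 (≈-0.1776)
After 6 (thin lens f=42): x=2711/294 (≈9.2211) theta=-24517/61740 (≈-0.3971)
After 7 (propagate distance d=32): x=-107617/30870 (≈-3.4861) theta=-24517/61740 (≈-0.3971)
After 8 (thin lens f=11): x=-107617/30870 (≈-3.4861) theta=-2593/32340 (≈-0.0802)
After 9 (propagate distance d=47 (to screen)): x=-985373/135828 (≈-7.2546) theta=-2593/32340 (≈-0.0802)
|theta_initial|=0.5000 |theta_final|=2593/32340 (≈0.0802) -> not increased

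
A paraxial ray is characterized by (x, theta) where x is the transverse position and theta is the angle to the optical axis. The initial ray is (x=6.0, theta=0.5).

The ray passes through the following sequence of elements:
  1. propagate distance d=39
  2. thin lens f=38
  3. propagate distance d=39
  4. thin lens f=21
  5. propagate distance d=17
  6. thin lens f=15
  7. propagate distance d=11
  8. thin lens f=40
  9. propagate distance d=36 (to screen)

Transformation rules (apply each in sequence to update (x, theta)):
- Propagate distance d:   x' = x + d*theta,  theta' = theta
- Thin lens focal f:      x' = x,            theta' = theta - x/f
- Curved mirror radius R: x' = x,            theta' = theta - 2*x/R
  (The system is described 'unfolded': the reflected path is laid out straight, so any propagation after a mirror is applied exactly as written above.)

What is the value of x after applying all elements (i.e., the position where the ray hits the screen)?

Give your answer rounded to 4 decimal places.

Answer: -41.2210

Derivation:
Initial: x=6.0000 theta=0.5000
After 1 (propagate distance d=39): x=25.5000 theta=0.5000
After 2 (thin lens f=38): x=25.5000 theta=-13/76 (≈-0.1711)
After 3 (propagate distance d=39): x=1431/76 (≈18.8289) theta=-13/76 (≈-0.1711)
After 4 (thin lens f=21): x=1431/76 (≈18.8289) theta=-142/133 (≈-1.0677)
After 5 (propagate distance d=17): x=19/28 (≈0.6786) theta=-142/133 (≈-1.0677)
After 6 (thin lens f=15): x=19/28 (≈0.6786) theta=-8881/7980 (≈-1.1129)
After 7 (propagate distance d=11): x=-23069/1995 (≈-11.5634) theta=-8881/7980 (≈-1.1129)
After 8 (thin lens f=40): x=-23069/1995 (≈-11.5634) theta=-65741/79800 (≈-0.8238)
After 9 (propagate distance d=36 (to screen)): x=-822359/19950 (≈-41.2210) theta=-65741/79800 (≈-0.8238)
Rounded to 4 decimal places: x = -41.2210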